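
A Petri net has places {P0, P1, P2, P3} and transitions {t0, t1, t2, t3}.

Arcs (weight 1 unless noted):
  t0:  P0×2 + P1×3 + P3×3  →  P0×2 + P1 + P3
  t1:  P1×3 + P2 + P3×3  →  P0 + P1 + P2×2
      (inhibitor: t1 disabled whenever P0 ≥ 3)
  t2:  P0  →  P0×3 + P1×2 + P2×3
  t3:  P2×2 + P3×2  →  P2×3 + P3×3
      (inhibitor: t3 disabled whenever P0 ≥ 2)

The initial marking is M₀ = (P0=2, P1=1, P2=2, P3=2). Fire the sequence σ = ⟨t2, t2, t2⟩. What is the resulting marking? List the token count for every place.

(P0=8, P1=7, P2=11, P3=2)

step 1: fire t2:  (P0=2, P1=1, P2=2, P3=2) → (P0=4, P1=3, P2=5, P3=2)
step 2: fire t2:  (P0=4, P1=3, P2=5, P3=2) → (P0=6, P1=5, P2=8, P3=2)
step 3: fire t2:  (P0=6, P1=5, P2=8, P3=2) → (P0=8, P1=7, P2=11, P3=2)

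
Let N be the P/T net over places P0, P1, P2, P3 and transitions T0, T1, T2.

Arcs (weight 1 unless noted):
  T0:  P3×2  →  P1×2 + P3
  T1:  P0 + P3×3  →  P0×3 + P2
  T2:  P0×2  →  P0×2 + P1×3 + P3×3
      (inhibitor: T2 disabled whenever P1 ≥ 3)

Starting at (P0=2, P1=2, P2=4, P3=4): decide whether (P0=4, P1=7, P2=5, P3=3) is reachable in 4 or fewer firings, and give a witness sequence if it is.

YES — reachable via ⟨T1, T2, T0⟩ (3 firings)

step 1: fire T1:  (P0=2, P1=2, P2=4, P3=4) → (P0=4, P1=2, P2=5, P3=1)
step 2: fire T2:  (P0=4, P1=2, P2=5, P3=1) → (P0=4, P1=5, P2=5, P3=4)
step 3: fire T0:  (P0=4, P1=5, P2=5, P3=4) → (P0=4, P1=7, P2=5, P3=3)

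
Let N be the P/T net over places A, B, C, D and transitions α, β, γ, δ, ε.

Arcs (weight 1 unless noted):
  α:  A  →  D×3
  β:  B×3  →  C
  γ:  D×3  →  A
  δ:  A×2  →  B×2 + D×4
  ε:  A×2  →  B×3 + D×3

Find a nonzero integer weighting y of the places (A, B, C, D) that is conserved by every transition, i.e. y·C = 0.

Incidence matrix C (rows=places, cols=transitions):
        α    β    γ    δ    ε
    A  -1    0    1   -2   -2
    B   0   -3    0    2    3
    C   0    1    0    0    0
    D   3    0   -3    4    3

Candidate y = [3, 1, 3, 1]; check y·C column-wise:
  col α: 3·-1 + 1·0 + 3·0 + 1·3 = 0
  col β: 3·0 + 1·-3 + 3·1 + 1·0 = 0
  col γ: 3·1 + 1·0 + 3·0 + 1·-3 = 0
  col δ: 3·-2 + 1·2 + 3·0 + 1·4 = 0
  col ε: 3·-2 + 1·3 + 3·0 + 1·3 = 0

y = (A:3, B:1, C:3, D:1)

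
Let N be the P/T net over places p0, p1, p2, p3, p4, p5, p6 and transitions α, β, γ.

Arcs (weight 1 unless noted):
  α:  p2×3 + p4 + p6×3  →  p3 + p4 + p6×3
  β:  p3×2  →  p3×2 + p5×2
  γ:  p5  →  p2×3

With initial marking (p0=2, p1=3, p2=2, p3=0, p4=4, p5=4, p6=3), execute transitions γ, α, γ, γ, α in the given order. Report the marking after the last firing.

(p0=2, p1=3, p2=5, p3=2, p4=4, p5=1, p6=3)

step 1: fire γ:  (p0=2, p1=3, p2=2, p3=0, p4=4, p5=4, p6=3) → (p0=2, p1=3, p2=5, p3=0, p4=4, p5=3, p6=3)
step 2: fire α:  (p0=2, p1=3, p2=5, p3=0, p4=4, p5=3, p6=3) → (p0=2, p1=3, p2=2, p3=1, p4=4, p5=3, p6=3)
step 3: fire γ:  (p0=2, p1=3, p2=2, p3=1, p4=4, p5=3, p6=3) → (p0=2, p1=3, p2=5, p3=1, p4=4, p5=2, p6=3)
step 4: fire γ:  (p0=2, p1=3, p2=5, p3=1, p4=4, p5=2, p6=3) → (p0=2, p1=3, p2=8, p3=1, p4=4, p5=1, p6=3)
step 5: fire α:  (p0=2, p1=3, p2=8, p3=1, p4=4, p5=1, p6=3) → (p0=2, p1=3, p2=5, p3=2, p4=4, p5=1, p6=3)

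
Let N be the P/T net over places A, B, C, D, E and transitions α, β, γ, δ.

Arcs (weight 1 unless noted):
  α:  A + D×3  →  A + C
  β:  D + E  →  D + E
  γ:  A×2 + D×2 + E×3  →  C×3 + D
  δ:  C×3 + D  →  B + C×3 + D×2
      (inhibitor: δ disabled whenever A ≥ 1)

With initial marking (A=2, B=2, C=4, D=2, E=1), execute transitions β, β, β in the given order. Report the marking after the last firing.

step 1: fire β:  (A=2, B=2, C=4, D=2, E=1) → (A=2, B=2, C=4, D=2, E=1)
step 2: fire β:  (A=2, B=2, C=4, D=2, E=1) → (A=2, B=2, C=4, D=2, E=1)
step 3: fire β:  (A=2, B=2, C=4, D=2, E=1) → (A=2, B=2, C=4, D=2, E=1)

(A=2, B=2, C=4, D=2, E=1)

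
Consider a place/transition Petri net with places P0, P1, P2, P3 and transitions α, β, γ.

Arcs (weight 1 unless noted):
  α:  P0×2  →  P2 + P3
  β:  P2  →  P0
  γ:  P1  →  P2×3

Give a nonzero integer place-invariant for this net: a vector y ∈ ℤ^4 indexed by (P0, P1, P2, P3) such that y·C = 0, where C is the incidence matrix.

y = (P0:1, P1:3, P2:1, P3:1)

Incidence matrix C (rows=places, cols=transitions):
        α    β    γ
   P0  -2    1    0
   P1   0    0   -1
   P2   1   -1    3
   P3   1    0    0

Candidate y = [1, 3, 1, 1]; check y·C column-wise:
  col α: 1·-2 + 3·0 + 1·1 + 1·1 = 0
  col β: 1·1 + 3·0 + 1·-1 + 1·0 = 0
  col γ: 1·0 + 3·-1 + 1·3 + 1·0 = 0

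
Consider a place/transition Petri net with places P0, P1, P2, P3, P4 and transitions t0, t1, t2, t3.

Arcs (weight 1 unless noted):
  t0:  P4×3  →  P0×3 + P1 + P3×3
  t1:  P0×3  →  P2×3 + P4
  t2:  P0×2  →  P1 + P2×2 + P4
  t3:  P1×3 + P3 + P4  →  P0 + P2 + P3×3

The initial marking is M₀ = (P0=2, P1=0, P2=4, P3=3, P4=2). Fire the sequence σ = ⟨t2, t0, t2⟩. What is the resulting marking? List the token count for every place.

(P0=1, P1=3, P2=8, P3=6, P4=1)

step 1: fire t2:  (P0=2, P1=0, P2=4, P3=3, P4=2) → (P0=0, P1=1, P2=6, P3=3, P4=3)
step 2: fire t0:  (P0=0, P1=1, P2=6, P3=3, P4=3) → (P0=3, P1=2, P2=6, P3=6, P4=0)
step 3: fire t2:  (P0=3, P1=2, P2=6, P3=6, P4=0) → (P0=1, P1=3, P2=8, P3=6, P4=1)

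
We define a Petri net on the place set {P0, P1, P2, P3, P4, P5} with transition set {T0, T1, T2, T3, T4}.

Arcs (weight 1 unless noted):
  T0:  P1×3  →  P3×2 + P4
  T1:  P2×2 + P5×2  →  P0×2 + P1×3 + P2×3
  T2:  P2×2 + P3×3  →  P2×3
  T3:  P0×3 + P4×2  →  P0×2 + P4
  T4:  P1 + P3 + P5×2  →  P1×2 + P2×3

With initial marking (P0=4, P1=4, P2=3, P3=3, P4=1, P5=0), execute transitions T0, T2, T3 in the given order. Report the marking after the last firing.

step 1: fire T0:  (P0=4, P1=4, P2=3, P3=3, P4=1, P5=0) → (P0=4, P1=1, P2=3, P3=5, P4=2, P5=0)
step 2: fire T2:  (P0=4, P1=1, P2=3, P3=5, P4=2, P5=0) → (P0=4, P1=1, P2=4, P3=2, P4=2, P5=0)
step 3: fire T3:  (P0=4, P1=1, P2=4, P3=2, P4=2, P5=0) → (P0=3, P1=1, P2=4, P3=2, P4=1, P5=0)

(P0=3, P1=1, P2=4, P3=2, P4=1, P5=0)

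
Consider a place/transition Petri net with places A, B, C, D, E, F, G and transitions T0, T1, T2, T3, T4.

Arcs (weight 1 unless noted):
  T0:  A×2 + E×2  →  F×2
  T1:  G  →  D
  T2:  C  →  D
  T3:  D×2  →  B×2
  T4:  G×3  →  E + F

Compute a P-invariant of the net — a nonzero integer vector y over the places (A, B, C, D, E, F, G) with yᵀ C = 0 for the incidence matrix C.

y = (A:2, B:0, C:0, D:0, E:-1, F:1, G:0)

Incidence matrix C (rows=places, cols=transitions):
       T0   T1   T2   T3   T4
    A  -2    0    0    0    0
    B   0    0    0    2    0
    C   0    0   -1    0    0
    D   0    1    1   -2    0
    E  -2    0    0    0    1
    F   2    0    0    0    1
    G   0   -1    0    0   -3

Candidate y = [2, 0, 0, 0, -1, 1, 0]; check y·C column-wise:
  col T0: 2·-2 + -1·-2 + 1·2 = 0
  col T1: 2·0 + 0·1 + -1·0 + 1·0 + 0·-1 = 0
  col T2: 2·0 + 0·-1 + 0·1 + -1·0 + 1·0 = 0
  col T3: 2·0 + 0·2 + 0·-2 + -1·0 + 1·0 = 0
  col T4: 2·0 + -1·1 + 1·1 + 0·-3 = 0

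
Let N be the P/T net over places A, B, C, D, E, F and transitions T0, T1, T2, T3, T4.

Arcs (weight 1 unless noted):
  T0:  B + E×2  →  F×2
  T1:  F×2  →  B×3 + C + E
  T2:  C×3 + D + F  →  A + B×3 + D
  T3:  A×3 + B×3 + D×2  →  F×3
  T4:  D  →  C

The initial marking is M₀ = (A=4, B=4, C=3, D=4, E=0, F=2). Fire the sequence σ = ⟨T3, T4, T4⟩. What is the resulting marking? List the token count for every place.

step 1: fire T3:  (A=4, B=4, C=3, D=4, E=0, F=2) → (A=1, B=1, C=3, D=2, E=0, F=5)
step 2: fire T4:  (A=1, B=1, C=3, D=2, E=0, F=5) → (A=1, B=1, C=4, D=1, E=0, F=5)
step 3: fire T4:  (A=1, B=1, C=4, D=1, E=0, F=5) → (A=1, B=1, C=5, D=0, E=0, F=5)

(A=1, B=1, C=5, D=0, E=0, F=5)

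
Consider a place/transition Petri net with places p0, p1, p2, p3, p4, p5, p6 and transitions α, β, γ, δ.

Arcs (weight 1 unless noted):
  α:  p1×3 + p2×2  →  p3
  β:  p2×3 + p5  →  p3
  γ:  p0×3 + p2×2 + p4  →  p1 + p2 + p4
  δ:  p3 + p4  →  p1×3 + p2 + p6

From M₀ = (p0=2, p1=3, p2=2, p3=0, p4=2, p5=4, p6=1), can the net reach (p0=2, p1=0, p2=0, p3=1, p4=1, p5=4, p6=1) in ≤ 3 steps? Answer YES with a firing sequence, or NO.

NO — not reachable within 3 firings

depth 0: 1 marking
depth 1: 2 markings reached so far
depth 2: 3 markings reached so far
depth 3: 3 markings reached so far
(frontier empty at depth 3; search complete)
target is not among the 3 markings reachable within 3 steps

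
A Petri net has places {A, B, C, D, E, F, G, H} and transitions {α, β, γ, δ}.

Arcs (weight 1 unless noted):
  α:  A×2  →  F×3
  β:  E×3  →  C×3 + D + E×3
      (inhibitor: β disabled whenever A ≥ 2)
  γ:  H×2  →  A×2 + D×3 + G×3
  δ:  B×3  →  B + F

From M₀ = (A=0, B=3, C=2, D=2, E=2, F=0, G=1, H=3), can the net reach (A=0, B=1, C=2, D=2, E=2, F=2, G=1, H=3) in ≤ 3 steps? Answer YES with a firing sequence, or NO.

depth 0: 1 marking
depth 1: 3 markings reached so far
depth 2: 5 markings reached so far
depth 3: 6 markings reached so far
target is not among the 6 markings reachable within 3 steps

NO — not reachable within 3 firings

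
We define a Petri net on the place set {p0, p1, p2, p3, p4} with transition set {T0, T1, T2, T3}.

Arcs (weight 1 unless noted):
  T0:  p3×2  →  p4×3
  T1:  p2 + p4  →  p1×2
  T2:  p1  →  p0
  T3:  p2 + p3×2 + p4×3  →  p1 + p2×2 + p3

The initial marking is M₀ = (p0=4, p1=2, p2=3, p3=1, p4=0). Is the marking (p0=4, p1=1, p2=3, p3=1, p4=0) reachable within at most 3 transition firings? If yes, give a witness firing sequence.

depth 0: 1 marking
depth 1: 2 markings reached so far
depth 2: 3 markings reached so far
depth 3: 3 markings reached so far
(frontier empty at depth 3; search complete)
target is not among the 3 markings reachable within 3 steps

NO — not reachable within 3 firings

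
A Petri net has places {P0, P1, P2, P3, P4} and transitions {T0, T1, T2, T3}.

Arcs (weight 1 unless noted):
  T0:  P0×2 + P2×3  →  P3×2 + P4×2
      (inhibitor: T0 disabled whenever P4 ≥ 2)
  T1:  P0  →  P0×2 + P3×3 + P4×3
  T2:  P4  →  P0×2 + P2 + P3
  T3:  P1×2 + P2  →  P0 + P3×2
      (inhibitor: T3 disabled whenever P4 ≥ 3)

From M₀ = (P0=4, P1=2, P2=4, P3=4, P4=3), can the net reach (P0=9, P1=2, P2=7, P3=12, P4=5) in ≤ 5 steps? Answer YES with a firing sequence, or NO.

depth 0: 1 marking
depth 1: 3 markings reached so far
depth 2: 7 markings reached so far
depth 3: 14 markings reached so far
depth 4: 24 markings reached so far
depth 5: 37 markings reached so far
target is not among the 37 markings reachable within 5 steps

NO — not reachable within 5 firings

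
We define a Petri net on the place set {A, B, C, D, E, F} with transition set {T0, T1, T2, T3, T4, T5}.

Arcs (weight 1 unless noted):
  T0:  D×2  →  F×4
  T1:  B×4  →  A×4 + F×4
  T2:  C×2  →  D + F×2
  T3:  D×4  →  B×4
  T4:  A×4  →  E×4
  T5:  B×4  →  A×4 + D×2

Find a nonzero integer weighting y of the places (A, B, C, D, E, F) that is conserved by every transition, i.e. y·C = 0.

y = (A:1, B:2, C:2, D:2, E:1, F:1)

Incidence matrix C (rows=places, cols=transitions):
       T0   T1   T2   T3   T4   T5
    A   0    4    0    0   -4    4
    B   0   -4    0    4    0   -4
    C   0    0   -2    0    0    0
    D  -2    0    1   -4    0    2
    E   0    0    0    0    4    0
    F   4    4    2    0    0    0

Candidate y = [1, 2, 2, 2, 1, 1]; check y·C column-wise:
  col T0: 1·0 + 2·0 + 2·0 + 2·-2 + 1·0 + 1·4 = 0
  col T1: 1·4 + 2·-4 + 2·0 + 2·0 + 1·0 + 1·4 = 0
  col T2: 1·0 + 2·0 + 2·-2 + 2·1 + 1·0 + 1·2 = 0
  col T3: 1·0 + 2·4 + 2·0 + 2·-4 + 1·0 + 1·0 = 0
  col T4: 1·-4 + 2·0 + 2·0 + 2·0 + 1·4 + 1·0 = 0
  col T5: 1·4 + 2·-4 + 2·0 + 2·2 + 1·0 + 1·0 = 0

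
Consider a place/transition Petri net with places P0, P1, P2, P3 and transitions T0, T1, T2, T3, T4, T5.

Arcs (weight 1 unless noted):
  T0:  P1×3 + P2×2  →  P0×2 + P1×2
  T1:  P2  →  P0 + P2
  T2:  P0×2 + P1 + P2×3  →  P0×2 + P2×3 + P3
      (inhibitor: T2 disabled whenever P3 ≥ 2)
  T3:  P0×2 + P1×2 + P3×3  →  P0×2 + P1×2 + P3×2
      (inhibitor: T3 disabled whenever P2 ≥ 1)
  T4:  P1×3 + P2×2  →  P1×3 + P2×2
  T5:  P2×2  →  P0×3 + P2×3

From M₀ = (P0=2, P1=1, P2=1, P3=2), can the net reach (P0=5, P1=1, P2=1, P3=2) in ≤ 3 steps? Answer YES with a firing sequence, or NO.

YES — reachable via ⟨T1, T1, T1⟩ (3 firings)

step 1: fire T1:  (P0=2, P1=1, P2=1, P3=2) → (P0=3, P1=1, P2=1, P3=2)
step 2: fire T1:  (P0=3, P1=1, P2=1, P3=2) → (P0=4, P1=1, P2=1, P3=2)
step 3: fire T1:  (P0=4, P1=1, P2=1, P3=2) → (P0=5, P1=1, P2=1, P3=2)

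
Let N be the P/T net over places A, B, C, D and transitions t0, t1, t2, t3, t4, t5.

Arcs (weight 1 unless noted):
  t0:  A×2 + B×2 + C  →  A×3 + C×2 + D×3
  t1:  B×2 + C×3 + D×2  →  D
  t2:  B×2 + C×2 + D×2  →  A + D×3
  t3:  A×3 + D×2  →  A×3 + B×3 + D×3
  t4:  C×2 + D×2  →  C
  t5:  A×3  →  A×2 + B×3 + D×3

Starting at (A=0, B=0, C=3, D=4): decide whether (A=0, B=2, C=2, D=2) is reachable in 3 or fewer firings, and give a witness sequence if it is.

NO — not reachable within 3 firings

depth 0: 1 marking
depth 1: 2 markings reached so far
depth 2: 3 markings reached so far
depth 3: 3 markings reached so far
(frontier empty at depth 3; search complete)
target is not among the 3 markings reachable within 3 steps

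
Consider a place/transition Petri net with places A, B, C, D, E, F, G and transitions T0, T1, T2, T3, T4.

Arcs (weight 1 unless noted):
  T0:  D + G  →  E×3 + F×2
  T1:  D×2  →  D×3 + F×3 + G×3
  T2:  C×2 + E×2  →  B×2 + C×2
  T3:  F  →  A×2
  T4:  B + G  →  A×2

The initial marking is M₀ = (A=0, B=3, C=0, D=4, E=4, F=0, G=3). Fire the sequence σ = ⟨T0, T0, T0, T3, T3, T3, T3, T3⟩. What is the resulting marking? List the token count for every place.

step 1: fire T0:  (A=0, B=3, C=0, D=4, E=4, F=0, G=3) → (A=0, B=3, C=0, D=3, E=7, F=2, G=2)
step 2: fire T0:  (A=0, B=3, C=0, D=3, E=7, F=2, G=2) → (A=0, B=3, C=0, D=2, E=10, F=4, G=1)
step 3: fire T0:  (A=0, B=3, C=0, D=2, E=10, F=4, G=1) → (A=0, B=3, C=0, D=1, E=13, F=6, G=0)
step 4: fire T3:  (A=0, B=3, C=0, D=1, E=13, F=6, G=0) → (A=2, B=3, C=0, D=1, E=13, F=5, G=0)
step 5: fire T3:  (A=2, B=3, C=0, D=1, E=13, F=5, G=0) → (A=4, B=3, C=0, D=1, E=13, F=4, G=0)
step 6: fire T3:  (A=4, B=3, C=0, D=1, E=13, F=4, G=0) → (A=6, B=3, C=0, D=1, E=13, F=3, G=0)
step 7: fire T3:  (A=6, B=3, C=0, D=1, E=13, F=3, G=0) → (A=8, B=3, C=0, D=1, E=13, F=2, G=0)
step 8: fire T3:  (A=8, B=3, C=0, D=1, E=13, F=2, G=0) → (A=10, B=3, C=0, D=1, E=13, F=1, G=0)

(A=10, B=3, C=0, D=1, E=13, F=1, G=0)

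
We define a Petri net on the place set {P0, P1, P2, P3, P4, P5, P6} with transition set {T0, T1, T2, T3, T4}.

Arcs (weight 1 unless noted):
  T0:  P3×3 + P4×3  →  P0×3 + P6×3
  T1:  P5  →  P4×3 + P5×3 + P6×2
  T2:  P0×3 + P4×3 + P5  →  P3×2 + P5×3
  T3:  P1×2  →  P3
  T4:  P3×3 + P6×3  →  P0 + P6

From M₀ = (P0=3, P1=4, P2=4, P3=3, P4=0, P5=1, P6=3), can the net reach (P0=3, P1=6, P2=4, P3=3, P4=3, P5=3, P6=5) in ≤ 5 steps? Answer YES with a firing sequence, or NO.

NO — not reachable within 5 firings

depth 0: 1 marking
depth 1: 4 markings reached so far
depth 2: 11 markings reached so far
depth 3: 22 markings reached so far
depth 4: 37 markings reached so far
depth 5: 55 markings reached so far
target is not among the 55 markings reachable within 5 steps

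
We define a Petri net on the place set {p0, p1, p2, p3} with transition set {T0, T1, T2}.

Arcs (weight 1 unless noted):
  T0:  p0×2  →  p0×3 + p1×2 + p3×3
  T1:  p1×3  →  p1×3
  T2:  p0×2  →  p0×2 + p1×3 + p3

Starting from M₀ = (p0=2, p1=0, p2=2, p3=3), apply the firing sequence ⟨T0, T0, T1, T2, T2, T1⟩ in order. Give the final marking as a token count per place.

step 1: fire T0:  (p0=2, p1=0, p2=2, p3=3) → (p0=3, p1=2, p2=2, p3=6)
step 2: fire T0:  (p0=3, p1=2, p2=2, p3=6) → (p0=4, p1=4, p2=2, p3=9)
step 3: fire T1:  (p0=4, p1=4, p2=2, p3=9) → (p0=4, p1=4, p2=2, p3=9)
step 4: fire T2:  (p0=4, p1=4, p2=2, p3=9) → (p0=4, p1=7, p2=2, p3=10)
step 5: fire T2:  (p0=4, p1=7, p2=2, p3=10) → (p0=4, p1=10, p2=2, p3=11)
step 6: fire T1:  (p0=4, p1=10, p2=2, p3=11) → (p0=4, p1=10, p2=2, p3=11)

(p0=4, p1=10, p2=2, p3=11)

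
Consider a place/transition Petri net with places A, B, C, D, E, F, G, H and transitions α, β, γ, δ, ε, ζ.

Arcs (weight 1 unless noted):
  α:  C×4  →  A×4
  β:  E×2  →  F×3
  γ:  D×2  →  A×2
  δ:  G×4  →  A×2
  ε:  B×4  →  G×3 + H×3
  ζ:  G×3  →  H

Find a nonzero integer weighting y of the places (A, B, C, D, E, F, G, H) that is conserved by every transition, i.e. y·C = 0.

y = (A:0, B:0, C:0, D:0, E:3, F:2, G:0, H:0)

Incidence matrix C (rows=places, cols=transitions):
        α    β    γ    δ    ε    ζ
    A   4    0    2    2    0    0
    B   0    0    0    0   -4    0
    C  -4    0    0    0    0    0
    D   0    0   -2    0    0    0
    E   0   -2    0    0    0    0
    F   0    3    0    0    0    0
    G   0    0    0   -4    3   -3
    H   0    0    0    0    3    1

Candidate y = [0, 0, 0, 0, 3, 2, 0, 0]; check y·C column-wise:
  col α: 0·4 + 0·-4 + 3·0 + 2·0 = 0
  col β: 3·-2 + 2·3 = 0
  col γ: 0·2 + 0·-2 + 3·0 + 2·0 = 0
  col δ: 0·2 + 3·0 + 2·0 + 0·-4 = 0
  col ε: 0·-4 + 3·0 + 2·0 + 0·3 + 0·3 = 0
  col ζ: 3·0 + 2·0 + 0·-3 + 0·1 = 0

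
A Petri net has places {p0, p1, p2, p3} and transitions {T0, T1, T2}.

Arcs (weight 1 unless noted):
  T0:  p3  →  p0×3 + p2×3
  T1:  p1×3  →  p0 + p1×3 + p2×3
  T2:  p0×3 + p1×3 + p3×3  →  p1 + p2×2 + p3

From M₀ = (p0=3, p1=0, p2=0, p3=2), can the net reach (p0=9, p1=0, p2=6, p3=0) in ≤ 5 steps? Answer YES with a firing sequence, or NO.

YES — reachable via ⟨T0, T0⟩ (2 firings)

step 1: fire T0:  (p0=3, p1=0, p2=0, p3=2) → (p0=6, p1=0, p2=3, p3=1)
step 2: fire T0:  (p0=6, p1=0, p2=3, p3=1) → (p0=9, p1=0, p2=6, p3=0)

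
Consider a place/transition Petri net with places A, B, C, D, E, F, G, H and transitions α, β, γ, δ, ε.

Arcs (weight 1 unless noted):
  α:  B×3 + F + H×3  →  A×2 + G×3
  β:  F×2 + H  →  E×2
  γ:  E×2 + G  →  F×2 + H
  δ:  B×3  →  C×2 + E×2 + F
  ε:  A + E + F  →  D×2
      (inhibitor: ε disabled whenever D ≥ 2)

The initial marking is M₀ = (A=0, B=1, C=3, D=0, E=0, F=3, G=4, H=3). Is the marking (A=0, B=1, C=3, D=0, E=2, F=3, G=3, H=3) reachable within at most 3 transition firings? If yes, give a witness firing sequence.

depth 0: 1 marking
depth 1: 2 markings reached so far
depth 2: 3 markings reached so far
depth 3: 4 markings reached so far
target is not among the 4 markings reachable within 3 steps

NO — not reachable within 3 firings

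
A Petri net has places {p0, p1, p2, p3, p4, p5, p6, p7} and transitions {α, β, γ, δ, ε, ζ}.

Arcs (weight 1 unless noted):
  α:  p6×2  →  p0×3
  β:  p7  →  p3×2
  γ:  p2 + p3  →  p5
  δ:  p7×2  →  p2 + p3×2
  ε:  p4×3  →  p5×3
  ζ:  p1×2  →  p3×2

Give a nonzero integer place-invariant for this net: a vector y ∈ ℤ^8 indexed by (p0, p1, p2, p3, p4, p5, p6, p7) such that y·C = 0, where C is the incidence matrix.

Incidence matrix C (rows=places, cols=transitions):
        α    β    γ    δ    ε    ζ
   p0   3    0    0    0    0    0
   p1   0    0    0    0    0   -2
   p2   0    0   -1    1    0    0
   p3   0    2   -1    2    0    2
   p4   0    0    0    0   -3    0
   p5   0    0    1    0    3    0
   p6  -2    0    0    0    0    0
   p7   0   -1    0   -2    0    0

Candidate y = [2, 0, 0, 0, 0, 0, 3, 0]; check y·C column-wise:
  col α: 2·3 + 3·-2 = 0
  col β: 2·0 + 0·2 + 3·0 + 0·-1 = 0
  col γ: 2·0 + 0·-1 + 0·-1 + 0·1 + 3·0 = 0
  col δ: 2·0 + 0·1 + 0·2 + 3·0 + 0·-2 = 0
  col ε: 2·0 + 0·-3 + 0·3 + 3·0 = 0
  col ζ: 2·0 + 0·-2 + 0·2 + 3·0 = 0

y = (p0:2, p1:0, p2:0, p3:0, p4:0, p5:0, p6:3, p7:0)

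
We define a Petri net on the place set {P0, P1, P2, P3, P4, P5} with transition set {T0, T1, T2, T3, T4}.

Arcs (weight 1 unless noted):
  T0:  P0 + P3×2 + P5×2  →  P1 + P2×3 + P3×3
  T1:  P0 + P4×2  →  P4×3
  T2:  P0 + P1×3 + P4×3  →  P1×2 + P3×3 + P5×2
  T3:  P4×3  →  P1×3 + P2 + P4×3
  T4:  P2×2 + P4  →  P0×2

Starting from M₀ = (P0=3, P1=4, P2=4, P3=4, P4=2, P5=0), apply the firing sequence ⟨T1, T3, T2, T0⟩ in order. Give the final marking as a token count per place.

step 1: fire T1:  (P0=3, P1=4, P2=4, P3=4, P4=2, P5=0) → (P0=2, P1=4, P2=4, P3=4, P4=3, P5=0)
step 2: fire T3:  (P0=2, P1=4, P2=4, P3=4, P4=3, P5=0) → (P0=2, P1=7, P2=5, P3=4, P4=3, P5=0)
step 3: fire T2:  (P0=2, P1=7, P2=5, P3=4, P4=3, P5=0) → (P0=1, P1=6, P2=5, P3=7, P4=0, P5=2)
step 4: fire T0:  (P0=1, P1=6, P2=5, P3=7, P4=0, P5=2) → (P0=0, P1=7, P2=8, P3=8, P4=0, P5=0)

(P0=0, P1=7, P2=8, P3=8, P4=0, P5=0)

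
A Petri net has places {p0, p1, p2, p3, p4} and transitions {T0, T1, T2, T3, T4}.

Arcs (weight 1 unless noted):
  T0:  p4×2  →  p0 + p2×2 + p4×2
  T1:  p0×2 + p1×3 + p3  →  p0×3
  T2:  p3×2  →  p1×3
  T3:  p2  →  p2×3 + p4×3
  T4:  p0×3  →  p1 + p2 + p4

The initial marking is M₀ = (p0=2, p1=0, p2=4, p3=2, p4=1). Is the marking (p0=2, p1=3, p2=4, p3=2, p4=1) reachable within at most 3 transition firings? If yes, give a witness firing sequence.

depth 0: 1 marking
depth 1: 3 markings reached so far
depth 2: 6 markings reached so far
depth 3: 12 markings reached so far
target is not among the 12 markings reachable within 3 steps

NO — not reachable within 3 firings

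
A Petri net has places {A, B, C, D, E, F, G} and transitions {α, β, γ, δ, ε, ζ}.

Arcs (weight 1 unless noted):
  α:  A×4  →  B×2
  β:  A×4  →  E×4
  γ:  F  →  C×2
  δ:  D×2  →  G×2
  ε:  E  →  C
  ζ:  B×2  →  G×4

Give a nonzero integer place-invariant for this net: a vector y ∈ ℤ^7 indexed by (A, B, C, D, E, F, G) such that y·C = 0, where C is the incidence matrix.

Incidence matrix C (rows=places, cols=transitions):
        α    β    γ    δ    ε    ζ
    A  -4   -4    0    0    0    0
    B   2    0    0    0    0   -2
    C   0    0    2    0    1    0
    D   0    0    0   -2    0    0
    E   0    4    0    0   -1    0
    F   0    0   -1    0    0    0
    G   0    0    0    2    0    4

Candidate y = [1, 2, 1, 1, 1, 2, 1]; check y·C column-wise:
  col α: 1·-4 + 2·2 + 1·0 + 1·0 + 1·0 + 2·0 + 1·0 = 0
  col β: 1·-4 + 2·0 + 1·0 + 1·0 + 1·4 + 2·0 + 1·0 = 0
  col γ: 1·0 + 2·0 + 1·2 + 1·0 + 1·0 + 2·-1 + 1·0 = 0
  col δ: 1·0 + 2·0 + 1·0 + 1·-2 + 1·0 + 2·0 + 1·2 = 0
  col ε: 1·0 + 2·0 + 1·1 + 1·0 + 1·-1 + 2·0 + 1·0 = 0
  col ζ: 1·0 + 2·-2 + 1·0 + 1·0 + 1·0 + 2·0 + 1·4 = 0

y = (A:1, B:2, C:1, D:1, E:1, F:2, G:1)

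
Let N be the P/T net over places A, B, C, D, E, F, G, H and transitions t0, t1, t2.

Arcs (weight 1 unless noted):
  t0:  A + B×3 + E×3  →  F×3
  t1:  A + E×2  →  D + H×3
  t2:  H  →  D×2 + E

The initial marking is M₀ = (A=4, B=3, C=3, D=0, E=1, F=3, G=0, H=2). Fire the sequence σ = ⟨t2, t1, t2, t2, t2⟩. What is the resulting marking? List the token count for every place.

(A=3, B=3, C=3, D=9, E=3, F=3, G=0, H=1)

step 1: fire t2:  (A=4, B=3, C=3, D=0, E=1, F=3, G=0, H=2) → (A=4, B=3, C=3, D=2, E=2, F=3, G=0, H=1)
step 2: fire t1:  (A=4, B=3, C=3, D=2, E=2, F=3, G=0, H=1) → (A=3, B=3, C=3, D=3, E=0, F=3, G=0, H=4)
step 3: fire t2:  (A=3, B=3, C=3, D=3, E=0, F=3, G=0, H=4) → (A=3, B=3, C=3, D=5, E=1, F=3, G=0, H=3)
step 4: fire t2:  (A=3, B=3, C=3, D=5, E=1, F=3, G=0, H=3) → (A=3, B=3, C=3, D=7, E=2, F=3, G=0, H=2)
step 5: fire t2:  (A=3, B=3, C=3, D=7, E=2, F=3, G=0, H=2) → (A=3, B=3, C=3, D=9, E=3, F=3, G=0, H=1)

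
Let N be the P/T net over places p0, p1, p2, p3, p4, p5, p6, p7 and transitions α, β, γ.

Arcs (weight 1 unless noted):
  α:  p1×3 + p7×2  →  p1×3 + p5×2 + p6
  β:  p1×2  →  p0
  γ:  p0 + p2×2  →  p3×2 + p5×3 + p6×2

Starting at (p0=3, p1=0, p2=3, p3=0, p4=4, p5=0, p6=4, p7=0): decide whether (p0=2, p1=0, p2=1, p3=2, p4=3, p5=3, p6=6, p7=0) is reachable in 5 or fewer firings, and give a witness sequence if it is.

depth 0: 1 marking
depth 1: 2 markings reached so far
depth 2: 2 markings reached so far
(frontier empty at depth 2; search complete)
target is not among the 2 markings reachable within 5 steps

NO — not reachable within 5 firings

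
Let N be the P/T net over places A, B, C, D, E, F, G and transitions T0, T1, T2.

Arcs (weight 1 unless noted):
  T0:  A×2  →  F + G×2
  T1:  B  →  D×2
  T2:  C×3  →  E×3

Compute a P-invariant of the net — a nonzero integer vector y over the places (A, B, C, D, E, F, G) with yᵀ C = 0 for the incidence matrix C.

Incidence matrix C (rows=places, cols=transitions):
       T0   T1   T2
    A  -2    0    0
    B   0   -1    0
    C   0    0   -3
    D   0    2    0
    E   0    0    3
    F   1    0    0
    G   2    0    0

Candidate y = [0, 2, 0, 1, 0, 0, 0]; check y·C column-wise:
  col T0: 0·-2 + 2·0 + 1·0 + 0·1 + 0·2 = 0
  col T1: 2·-1 + 1·2 = 0
  col T2: 2·0 + 0·-3 + 1·0 + 0·3 = 0

y = (A:0, B:2, C:0, D:1, E:0, F:0, G:0)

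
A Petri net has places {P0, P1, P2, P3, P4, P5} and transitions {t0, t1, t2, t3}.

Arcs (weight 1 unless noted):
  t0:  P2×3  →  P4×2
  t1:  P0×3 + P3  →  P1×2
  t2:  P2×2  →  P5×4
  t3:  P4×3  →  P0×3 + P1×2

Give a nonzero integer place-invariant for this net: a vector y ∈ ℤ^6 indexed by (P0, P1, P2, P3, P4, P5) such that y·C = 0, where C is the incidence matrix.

Incidence matrix C (rows=places, cols=transitions):
       t0   t1   t2   t3
   P0   0   -3    0    3
   P1   0    2    0    2
   P2  -3    0   -2    0
   P3   0   -1    0    0
   P4   2    0    0   -3
   P5   0    0    4    0

Candidate y = [2, -3, 0, -12, 0, 0]; check y·C column-wise:
  col t0: 2·0 + -3·0 + 0·-3 + -12·0 + 0·2 = 0
  col t1: 2·-3 + -3·2 + -12·-1 = 0
  col t2: 2·0 + -3·0 + 0·-2 + -12·0 + 0·4 = 0
  col t3: 2·3 + -3·2 + -12·0 + 0·-3 = 0

y = (P0:2, P1:-3, P2:0, P3:-12, P4:0, P5:0)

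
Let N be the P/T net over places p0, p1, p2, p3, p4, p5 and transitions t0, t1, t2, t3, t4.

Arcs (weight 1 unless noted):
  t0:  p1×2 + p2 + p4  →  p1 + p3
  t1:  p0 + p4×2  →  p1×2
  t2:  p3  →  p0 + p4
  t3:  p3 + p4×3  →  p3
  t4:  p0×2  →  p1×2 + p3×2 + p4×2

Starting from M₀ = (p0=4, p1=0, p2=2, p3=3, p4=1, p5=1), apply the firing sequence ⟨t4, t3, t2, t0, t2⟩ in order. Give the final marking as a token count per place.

step 1: fire t4:  (p0=4, p1=0, p2=2, p3=3, p4=1, p5=1) → (p0=2, p1=2, p2=2, p3=5, p4=3, p5=1)
step 2: fire t3:  (p0=2, p1=2, p2=2, p3=5, p4=3, p5=1) → (p0=2, p1=2, p2=2, p3=5, p4=0, p5=1)
step 3: fire t2:  (p0=2, p1=2, p2=2, p3=5, p4=0, p5=1) → (p0=3, p1=2, p2=2, p3=4, p4=1, p5=1)
step 4: fire t0:  (p0=3, p1=2, p2=2, p3=4, p4=1, p5=1) → (p0=3, p1=1, p2=1, p3=5, p4=0, p5=1)
step 5: fire t2:  (p0=3, p1=1, p2=1, p3=5, p4=0, p5=1) → (p0=4, p1=1, p2=1, p3=4, p4=1, p5=1)

(p0=4, p1=1, p2=1, p3=4, p4=1, p5=1)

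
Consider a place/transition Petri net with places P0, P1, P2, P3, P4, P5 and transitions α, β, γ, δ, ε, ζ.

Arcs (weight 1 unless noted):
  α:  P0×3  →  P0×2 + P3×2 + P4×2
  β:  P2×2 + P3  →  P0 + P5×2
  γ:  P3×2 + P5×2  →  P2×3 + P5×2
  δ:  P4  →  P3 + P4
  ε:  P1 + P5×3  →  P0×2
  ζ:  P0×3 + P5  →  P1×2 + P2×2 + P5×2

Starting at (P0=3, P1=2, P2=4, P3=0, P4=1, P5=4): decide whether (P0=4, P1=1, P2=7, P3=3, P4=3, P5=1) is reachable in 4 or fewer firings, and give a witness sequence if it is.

NO — not reachable within 4 firings

depth 0: 1 marking
depth 1: 5 markings reached so far
depth 2: 14 markings reached so far
depth 3: 33 markings reached so far
depth 4: 69 markings reached so far
target is not among the 69 markings reachable within 4 steps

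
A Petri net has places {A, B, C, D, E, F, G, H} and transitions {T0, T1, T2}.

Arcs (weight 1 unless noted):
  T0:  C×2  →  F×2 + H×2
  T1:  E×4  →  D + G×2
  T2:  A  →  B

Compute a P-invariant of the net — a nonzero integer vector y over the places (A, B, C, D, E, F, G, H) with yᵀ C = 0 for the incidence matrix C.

y = (A:1, B:1, C:0, D:0, E:0, F:0, G:0, H:0)

Incidence matrix C (rows=places, cols=transitions):
       T0   T1   T2
    A   0    0   -1
    B   0    0    1
    C  -2    0    0
    D   0    1    0
    E   0   -4    0
    F   2    0    0
    G   0    2    0
    H   2    0    0

Candidate y = [1, 1, 0, 0, 0, 0, 0, 0]; check y·C column-wise:
  col T0: 1·0 + 1·0 + 0·-2 + 0·2 + 0·2 = 0
  col T1: 1·0 + 1·0 + 0·1 + 0·-4 + 0·2 = 0
  col T2: 1·-1 + 1·1 = 0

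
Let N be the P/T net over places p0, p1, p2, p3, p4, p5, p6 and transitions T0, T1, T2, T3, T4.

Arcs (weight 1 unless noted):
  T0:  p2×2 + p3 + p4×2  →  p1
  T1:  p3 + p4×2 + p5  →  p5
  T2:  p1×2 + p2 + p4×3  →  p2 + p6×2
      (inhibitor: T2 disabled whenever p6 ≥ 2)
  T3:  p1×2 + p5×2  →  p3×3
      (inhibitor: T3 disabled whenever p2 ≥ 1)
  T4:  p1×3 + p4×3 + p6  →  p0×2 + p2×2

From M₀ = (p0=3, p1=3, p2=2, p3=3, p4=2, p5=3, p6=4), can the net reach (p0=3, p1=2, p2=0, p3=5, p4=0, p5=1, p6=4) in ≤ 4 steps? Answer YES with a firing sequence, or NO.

step 1: fire T0:  (p0=3, p1=3, p2=2, p3=3, p4=2, p5=3, p6=4) → (p0=3, p1=4, p2=0, p3=2, p4=0, p5=3, p6=4)
step 2: fire T3:  (p0=3, p1=4, p2=0, p3=2, p4=0, p5=3, p6=4) → (p0=3, p1=2, p2=0, p3=5, p4=0, p5=1, p6=4)

YES — reachable via ⟨T0, T3⟩ (2 firings)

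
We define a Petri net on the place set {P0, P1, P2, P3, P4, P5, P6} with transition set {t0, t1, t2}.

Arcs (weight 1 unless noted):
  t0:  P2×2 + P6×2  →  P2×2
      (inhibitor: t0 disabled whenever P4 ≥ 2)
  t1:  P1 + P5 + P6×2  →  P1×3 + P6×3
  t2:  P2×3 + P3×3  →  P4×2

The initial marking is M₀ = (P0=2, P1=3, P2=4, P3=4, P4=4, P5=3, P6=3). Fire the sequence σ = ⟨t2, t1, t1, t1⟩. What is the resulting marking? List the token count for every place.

step 1: fire t2:  (P0=2, P1=3, P2=4, P3=4, P4=4, P5=3, P6=3) → (P0=2, P1=3, P2=1, P3=1, P4=6, P5=3, P6=3)
step 2: fire t1:  (P0=2, P1=3, P2=1, P3=1, P4=6, P5=3, P6=3) → (P0=2, P1=5, P2=1, P3=1, P4=6, P5=2, P6=4)
step 3: fire t1:  (P0=2, P1=5, P2=1, P3=1, P4=6, P5=2, P6=4) → (P0=2, P1=7, P2=1, P3=1, P4=6, P5=1, P6=5)
step 4: fire t1:  (P0=2, P1=7, P2=1, P3=1, P4=6, P5=1, P6=5) → (P0=2, P1=9, P2=1, P3=1, P4=6, P5=0, P6=6)

(P0=2, P1=9, P2=1, P3=1, P4=6, P5=0, P6=6)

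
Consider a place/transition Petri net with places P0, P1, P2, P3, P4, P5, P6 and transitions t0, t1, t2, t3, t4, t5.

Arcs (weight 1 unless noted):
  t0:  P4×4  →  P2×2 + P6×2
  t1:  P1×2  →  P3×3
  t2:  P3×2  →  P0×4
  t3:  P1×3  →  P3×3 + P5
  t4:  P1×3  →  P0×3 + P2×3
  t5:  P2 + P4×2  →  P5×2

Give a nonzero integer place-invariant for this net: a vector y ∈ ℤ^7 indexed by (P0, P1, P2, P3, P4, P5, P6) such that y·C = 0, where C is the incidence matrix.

y = (P0:1, P1:3, P2:2, P3:2, P4:2, P5:3, P6:2)

Incidence matrix C (rows=places, cols=transitions):
       t0   t1   t2   t3   t4   t5
   P0   0    0    4    0    3    0
   P1   0   -2    0   -3   -3    0
   P2   2    0    0    0    3   -1
   P3   0    3   -2    3    0    0
   P4  -4    0    0    0    0   -2
   P5   0    0    0    1    0    2
   P6   2    0    0    0    0    0

Candidate y = [1, 3, 2, 2, 2, 3, 2]; check y·C column-wise:
  col t0: 1·0 + 3·0 + 2·2 + 2·0 + 2·-4 + 3·0 + 2·2 = 0
  col t1: 1·0 + 3·-2 + 2·0 + 2·3 + 2·0 + 3·0 + 2·0 = 0
  col t2: 1·4 + 3·0 + 2·0 + 2·-2 + 2·0 + 3·0 + 2·0 = 0
  col t3: 1·0 + 3·-3 + 2·0 + 2·3 + 2·0 + 3·1 + 2·0 = 0
  col t4: 1·3 + 3·-3 + 2·3 + 2·0 + 2·0 + 3·0 + 2·0 = 0
  col t5: 1·0 + 3·0 + 2·-1 + 2·0 + 2·-2 + 3·2 + 2·0 = 0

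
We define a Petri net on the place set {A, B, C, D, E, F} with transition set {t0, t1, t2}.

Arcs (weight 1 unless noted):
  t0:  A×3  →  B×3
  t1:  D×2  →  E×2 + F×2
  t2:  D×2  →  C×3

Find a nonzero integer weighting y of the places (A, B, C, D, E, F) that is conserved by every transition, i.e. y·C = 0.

y = (A:1, B:1, C:0, D:0, E:0, F:0)

Incidence matrix C (rows=places, cols=transitions):
       t0   t1   t2
    A  -3    0    0
    B   3    0    0
    C   0    0    3
    D   0   -2   -2
    E   0    2    0
    F   0    2    0

Candidate y = [1, 1, 0, 0, 0, 0]; check y·C column-wise:
  col t0: 1·-3 + 1·3 = 0
  col t1: 1·0 + 1·0 + 0·-2 + 0·2 + 0·2 = 0
  col t2: 1·0 + 1·0 + 0·3 + 0·-2 = 0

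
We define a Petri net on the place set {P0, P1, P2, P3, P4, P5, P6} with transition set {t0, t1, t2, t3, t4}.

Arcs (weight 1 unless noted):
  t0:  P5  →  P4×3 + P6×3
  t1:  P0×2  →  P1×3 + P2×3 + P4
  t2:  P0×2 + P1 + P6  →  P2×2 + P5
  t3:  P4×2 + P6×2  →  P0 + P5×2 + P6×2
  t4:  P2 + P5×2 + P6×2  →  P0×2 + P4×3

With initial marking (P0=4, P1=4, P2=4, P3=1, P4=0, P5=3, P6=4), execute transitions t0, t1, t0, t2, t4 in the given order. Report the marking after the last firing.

(P0=2, P1=6, P2=8, P3=1, P4=10, P5=0, P6=7)

step 1: fire t0:  (P0=4, P1=4, P2=4, P3=1, P4=0, P5=3, P6=4) → (P0=4, P1=4, P2=4, P3=1, P4=3, P5=2, P6=7)
step 2: fire t1:  (P0=4, P1=4, P2=4, P3=1, P4=3, P5=2, P6=7) → (P0=2, P1=7, P2=7, P3=1, P4=4, P5=2, P6=7)
step 3: fire t0:  (P0=2, P1=7, P2=7, P3=1, P4=4, P5=2, P6=7) → (P0=2, P1=7, P2=7, P3=1, P4=7, P5=1, P6=10)
step 4: fire t2:  (P0=2, P1=7, P2=7, P3=1, P4=7, P5=1, P6=10) → (P0=0, P1=6, P2=9, P3=1, P4=7, P5=2, P6=9)
step 5: fire t4:  (P0=0, P1=6, P2=9, P3=1, P4=7, P5=2, P6=9) → (P0=2, P1=6, P2=8, P3=1, P4=10, P5=0, P6=7)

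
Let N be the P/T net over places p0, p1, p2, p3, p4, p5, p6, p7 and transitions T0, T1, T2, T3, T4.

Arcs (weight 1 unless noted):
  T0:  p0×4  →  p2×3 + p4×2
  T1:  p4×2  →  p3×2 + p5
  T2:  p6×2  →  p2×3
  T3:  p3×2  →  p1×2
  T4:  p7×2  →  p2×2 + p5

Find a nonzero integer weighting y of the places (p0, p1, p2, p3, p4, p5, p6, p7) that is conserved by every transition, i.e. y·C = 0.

Incidence matrix C (rows=places, cols=transitions):
       T0   T1   T2   T3   T4
   p0  -4    0    0    0    0
   p1   0    0    0    2    0
   p2   3    0    3    0    2
   p3   0    2    0   -2    0
   p4   2   -2    0    0    0
   p5   0    1    0    0    1
   p6   0    0   -2    0    0
   p7   0    0    0    0   -2

Candidate y = [1, 2, 0, 2, 2, 0, 0, 0]; check y·C column-wise:
  col T0: 1·-4 + 2·0 + 0·3 + 2·0 + 2·2 = 0
  col T1: 1·0 + 2·0 + 2·2 + 2·-2 + 0·1 = 0
  col T2: 1·0 + 2·0 + 0·3 + 2·0 + 2·0 + 0·-2 = 0
  col T3: 1·0 + 2·2 + 2·-2 + 2·0 = 0
  col T4: 1·0 + 2·0 + 0·2 + 2·0 + 2·0 + 0·1 + 0·-2 = 0

y = (p0:1, p1:2, p2:0, p3:2, p4:2, p5:0, p6:0, p7:0)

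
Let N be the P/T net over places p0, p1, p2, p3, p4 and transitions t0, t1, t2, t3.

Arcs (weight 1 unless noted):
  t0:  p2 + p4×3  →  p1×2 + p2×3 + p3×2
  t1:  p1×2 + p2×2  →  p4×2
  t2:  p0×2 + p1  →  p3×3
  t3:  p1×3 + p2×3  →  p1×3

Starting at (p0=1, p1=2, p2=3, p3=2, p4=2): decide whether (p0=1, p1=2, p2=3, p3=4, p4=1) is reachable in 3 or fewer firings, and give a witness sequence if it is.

step 1: fire t1:  (p0=1, p1=2, p2=3, p3=2, p4=2) → (p0=1, p1=0, p2=1, p3=2, p4=4)
step 2: fire t0:  (p0=1, p1=0, p2=1, p3=2, p4=4) → (p0=1, p1=2, p2=3, p3=4, p4=1)

YES — reachable via ⟨t1, t0⟩ (2 firings)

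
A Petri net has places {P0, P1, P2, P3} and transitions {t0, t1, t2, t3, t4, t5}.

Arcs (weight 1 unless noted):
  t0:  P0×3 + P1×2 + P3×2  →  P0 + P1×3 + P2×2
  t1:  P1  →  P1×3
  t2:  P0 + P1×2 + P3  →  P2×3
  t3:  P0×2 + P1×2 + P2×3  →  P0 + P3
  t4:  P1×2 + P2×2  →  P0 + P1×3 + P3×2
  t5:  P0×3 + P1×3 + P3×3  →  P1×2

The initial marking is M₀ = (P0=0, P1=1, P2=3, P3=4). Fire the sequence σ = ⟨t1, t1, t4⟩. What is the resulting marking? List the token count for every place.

step 1: fire t1:  (P0=0, P1=1, P2=3, P3=4) → (P0=0, P1=3, P2=3, P3=4)
step 2: fire t1:  (P0=0, P1=3, P2=3, P3=4) → (P0=0, P1=5, P2=3, P3=4)
step 3: fire t4:  (P0=0, P1=5, P2=3, P3=4) → (P0=1, P1=6, P2=1, P3=6)

(P0=1, P1=6, P2=1, P3=6)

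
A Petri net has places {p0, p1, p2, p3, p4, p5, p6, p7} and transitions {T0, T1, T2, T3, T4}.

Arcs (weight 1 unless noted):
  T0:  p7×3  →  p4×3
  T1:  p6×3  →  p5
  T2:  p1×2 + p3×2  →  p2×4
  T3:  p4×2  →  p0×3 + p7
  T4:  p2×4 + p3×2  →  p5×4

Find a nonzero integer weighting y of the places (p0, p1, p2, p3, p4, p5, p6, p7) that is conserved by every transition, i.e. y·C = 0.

y = (p0:0, p1:4, p2:1, p3:-2, p4:0, p5:0, p6:0, p7:0)

Incidence matrix C (rows=places, cols=transitions):
       T0   T1   T2   T3   T4
   p0   0    0    0    3    0
   p1   0    0   -2    0    0
   p2   0    0    4    0   -4
   p3   0    0   -2    0   -2
   p4   3    0    0   -2    0
   p5   0    1    0    0    4
   p6   0   -3    0    0    0
   p7  -3    0    0    1    0

Candidate y = [0, 4, 1, -2, 0, 0, 0, 0]; check y·C column-wise:
  col T0: 4·0 + 1·0 + -2·0 + 0·3 + 0·-3 = 0
  col T1: 4·0 + 1·0 + -2·0 + 0·1 + 0·-3 = 0
  col T2: 4·-2 + 1·4 + -2·-2 = 0
  col T3: 0·3 + 4·0 + 1·0 + -2·0 + 0·-2 + 0·1 = 0
  col T4: 4·0 + 1·-4 + -2·-2 + 0·4 = 0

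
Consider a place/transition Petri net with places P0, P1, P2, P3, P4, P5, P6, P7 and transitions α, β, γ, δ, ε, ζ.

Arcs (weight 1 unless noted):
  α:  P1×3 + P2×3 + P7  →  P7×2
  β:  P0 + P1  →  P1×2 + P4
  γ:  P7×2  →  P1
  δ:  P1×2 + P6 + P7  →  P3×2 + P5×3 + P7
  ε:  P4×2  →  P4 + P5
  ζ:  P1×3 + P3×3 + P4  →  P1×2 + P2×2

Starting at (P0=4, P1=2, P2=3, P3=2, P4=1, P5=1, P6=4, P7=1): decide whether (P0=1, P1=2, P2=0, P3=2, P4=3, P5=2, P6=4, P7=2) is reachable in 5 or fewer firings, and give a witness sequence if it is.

step 1: fire β:  (P0=4, P1=2, P2=3, P3=2, P4=1, P5=1, P6=4, P7=1) → (P0=3, P1=3, P2=3, P3=2, P4=2, P5=1, P6=4, P7=1)
step 2: fire β:  (P0=3, P1=3, P2=3, P3=2, P4=2, P5=1, P6=4, P7=1) → (P0=2, P1=4, P2=3, P3=2, P4=3, P5=1, P6=4, P7=1)
step 3: fire α:  (P0=2, P1=4, P2=3, P3=2, P4=3, P5=1, P6=4, P7=1) → (P0=2, P1=1, P2=0, P3=2, P4=3, P5=1, P6=4, P7=2)
step 4: fire β:  (P0=2, P1=1, P2=0, P3=2, P4=3, P5=1, P6=4, P7=2) → (P0=1, P1=2, P2=0, P3=2, P4=4, P5=1, P6=4, P7=2)
step 5: fire ε:  (P0=1, P1=2, P2=0, P3=2, P4=4, P5=1, P6=4, P7=2) → (P0=1, P1=2, P2=0, P3=2, P4=3, P5=2, P6=4, P7=2)

YES — reachable via ⟨β, β, α, β, ε⟩ (5 firings)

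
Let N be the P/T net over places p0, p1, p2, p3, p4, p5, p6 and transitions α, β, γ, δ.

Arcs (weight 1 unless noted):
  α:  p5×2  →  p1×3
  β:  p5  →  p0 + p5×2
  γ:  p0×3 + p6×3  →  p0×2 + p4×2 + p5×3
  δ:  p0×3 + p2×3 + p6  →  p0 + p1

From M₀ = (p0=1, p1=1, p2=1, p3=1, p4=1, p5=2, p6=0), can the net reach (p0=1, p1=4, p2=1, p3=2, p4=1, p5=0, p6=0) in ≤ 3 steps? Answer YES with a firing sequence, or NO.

depth 0: 1 marking
depth 1: 3 markings reached so far
depth 2: 5 markings reached so far
depth 3: 7 markings reached so far
target is not among the 7 markings reachable within 3 steps

NO — not reachable within 3 firings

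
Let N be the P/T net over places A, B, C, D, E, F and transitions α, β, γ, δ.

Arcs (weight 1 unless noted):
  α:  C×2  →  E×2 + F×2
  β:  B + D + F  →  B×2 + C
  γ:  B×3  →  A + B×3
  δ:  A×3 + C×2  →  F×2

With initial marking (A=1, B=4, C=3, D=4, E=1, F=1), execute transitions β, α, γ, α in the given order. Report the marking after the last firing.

step 1: fire β:  (A=1, B=4, C=3, D=4, E=1, F=1) → (A=1, B=5, C=4, D=3, E=1, F=0)
step 2: fire α:  (A=1, B=5, C=4, D=3, E=1, F=0) → (A=1, B=5, C=2, D=3, E=3, F=2)
step 3: fire γ:  (A=1, B=5, C=2, D=3, E=3, F=2) → (A=2, B=5, C=2, D=3, E=3, F=2)
step 4: fire α:  (A=2, B=5, C=2, D=3, E=3, F=2) → (A=2, B=5, C=0, D=3, E=5, F=4)

(A=2, B=5, C=0, D=3, E=5, F=4)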